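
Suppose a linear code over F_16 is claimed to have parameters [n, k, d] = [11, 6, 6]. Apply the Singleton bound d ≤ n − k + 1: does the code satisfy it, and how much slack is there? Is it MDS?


Singleton RHS = n − k + 1 = 6, slack = 0, bound satisfied, MDS.

Singleton bound: d ≤ n − k + 1.
Here n = 11, k = 6, so n − k + 1 = 6.
Given d = 6, check d ≤ 6: YES.
Slack = (n − k + 1) − d = 0.
The code is MDS (slack = 0).
Description: the claimed parameters are [11, 6, 6]_16; such a code would be MDS (meets Singleton bound).


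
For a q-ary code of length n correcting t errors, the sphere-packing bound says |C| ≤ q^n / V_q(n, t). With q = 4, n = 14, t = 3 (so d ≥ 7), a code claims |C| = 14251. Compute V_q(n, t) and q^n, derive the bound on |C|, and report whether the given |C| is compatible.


V_q(n, t) = 10690, q^n = 268435456, Hamming bound = 25110, |C| = 14251 ≤ bound (satisfied).

Step 1: Compute V_q(n, t) = Σ_{j=0}^3 C(n, j) (q−1)^j.
  j = 0: C(14,0)·(3)^0 = 1·1 = 1.
  j = 1: C(14,1)·(3)^1 = 14·3 = 42.
  j = 2: C(14,2)·(3)^2 = 91·9 = 819.
  j = 3: C(14,3)·(3)^3 = 364·27 = 9828.
  V_q(n, t) = 1 + 42 + 819 + 9828 = 10690.
Step 2: q^n = 4^14 = 268435456.
Step 3: Hamming bound ⌊q^n / V_q(n,t)⌋ = ⌊268435456/10690⌋ = 25110.
Step 4: Compare |C| = 14251 to 25110: satisfied.
The claimed |C| lies below the Hamming bound.


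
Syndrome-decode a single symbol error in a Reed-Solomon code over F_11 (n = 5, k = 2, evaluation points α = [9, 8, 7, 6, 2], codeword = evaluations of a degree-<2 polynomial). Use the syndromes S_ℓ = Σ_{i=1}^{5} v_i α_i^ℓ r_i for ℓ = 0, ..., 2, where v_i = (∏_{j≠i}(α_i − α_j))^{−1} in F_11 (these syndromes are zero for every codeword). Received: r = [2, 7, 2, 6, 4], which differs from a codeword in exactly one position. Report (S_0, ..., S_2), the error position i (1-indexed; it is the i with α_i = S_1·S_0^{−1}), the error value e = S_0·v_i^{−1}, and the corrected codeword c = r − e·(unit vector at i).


S = (10, 4, 6), error at position 3, error magnitude e = 1, c = [2, 7, 1, 6, 4].

Step 1: column multipliers v_i = (∏_{j≠i}(α_i − α_j))^{−1} mod 11.
  i = 1 (α = 9): (9−8)(9−7)(9−6)(9−2) = 1·2·3·7 = 42 ≡ 9, so v_1 = 9^{−1} = 5 (mod 11).
  i = 2 (α = 8): (8−9)(8−7)(8−6)(8−2) = (−1)·1·2·6 = −12 ≡ 10, so v_2 = 10^{−1} = 10 (mod 11).
  i = 3 (α = 7): (7−9)(7−8)(7−6)(7−2) = (−2)·(−1)·1·5 = 10 ≡ 10, so v_3 = 10^{−1} = 10 (mod 11).
  i = 4 (α = 6): (6−9)(6−8)(6−7)(6−2) = (−3)·(−2)·(−1)·4 = −24 ≡ 9, so v_4 = 9^{−1} = 5 (mod 11).
  i = 5 (α = 2): (2−9)(2−8)(2−7)(2−6) = (−7)·(−6)·(−5)·(−4) = 840 ≡ 4, so v_5 = 4^{−1} = 3 (mod 11).
  v = [5, 10, 10, 5, 3].
Step 2: syndromes of r = [2, 7, 2, 6, 4] (all sums mod 11).
  S_0 = Σ v_i r_i = 5·2 + 10·7 + 10·2 + 5·6 + 3·4 = 142 ≡ 10.
  S_1 = Σ v_i α_i r_i = 5·9·2 + 10·8·7 + 10·7·2 + 5·6·6 + 3·2·4 = 994 ≡ 4.
  α_i^2 mod 11 = [4, 9, 5, 3, 4].
  S_2 = Σ v_i α_i^2 r_i = 5·4·2 + 10·9·7 + 10·5·2 + 5·3·6 + 3·4·4 = 908 ≡ 6.
  S = (10, 4, 6) ≠ 0, so r is not a codeword (an error is present).
Step 3: locate the error. For a single error e at position i, S_ℓ = v_i·e·α_i^ℓ, so α_err = S_1/S_0.
  S_0^{−1} = 10^{−1} = 10 (mod 11), so α_err = 4·10 = 40 ≡ 7 = α_3. Error position i = 3.
  Consistency check: S_2/S_1 = 6·3 = 18 ≡ 7 = α_err ✓ (single-error assumption holds).
Step 4: error magnitude e = S_0/v_3 = S_0·∏_{j≠3}(α_3 − α_j) = 10·10 = 100 ≡ 1 (mod 11).
Step 5: correct position 3: c_3 = r_3 − e = 2 − 1 ≡ 1 (mod 11). Hence c = [2, 7, 1, 6, 4].
  Check: interpolating c through the α_i gives m(x) = 3 + 6·x (degree < 2) with m(α_i) = c_i for every i, so c is indeed a codeword.


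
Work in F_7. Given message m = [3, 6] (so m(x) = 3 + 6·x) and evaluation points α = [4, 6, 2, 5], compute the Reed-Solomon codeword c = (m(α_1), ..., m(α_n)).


c = [6, 4, 1, 5]

Message polynomial: m(x) = 3 + 6·x (mod 7).
For each evaluation point α_i, compute m(α_i) mod 7:
  α_1 = 4: Horner steps 6 → 6, so m(4) = 6.
  α_2 = 6: Horner steps 6 → 4, so m(6) = 4.
  α_3 = 2: Horner steps 6 → 1, so m(2) = 1.
  α_4 = 5: Horner steps 6 → 5, so m(5) = 5.
Codeword c = [6, 4, 1, 5] ∈ F_7^4.


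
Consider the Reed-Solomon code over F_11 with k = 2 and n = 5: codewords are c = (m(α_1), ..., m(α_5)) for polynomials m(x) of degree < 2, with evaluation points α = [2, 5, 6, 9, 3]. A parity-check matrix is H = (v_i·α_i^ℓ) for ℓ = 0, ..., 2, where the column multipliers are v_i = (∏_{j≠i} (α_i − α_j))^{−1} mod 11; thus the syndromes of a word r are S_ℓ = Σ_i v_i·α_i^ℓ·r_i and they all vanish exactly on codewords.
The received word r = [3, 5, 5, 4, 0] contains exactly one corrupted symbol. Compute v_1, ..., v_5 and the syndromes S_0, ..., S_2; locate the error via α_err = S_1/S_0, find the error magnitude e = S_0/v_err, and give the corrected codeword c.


S = (10, 5, 8), error at position 3, error magnitude e = 3, c = [3, 5, 2, 4, 0].

Step 1: column multipliers v_i = (∏_{j≠i}(α_i − α_j))^{−1} mod 11.
  i = 1 (α = 2): (2−5)(2−6)(2−9)(2−3) = (−3)·(−4)·(−7)·(−1) = 84 ≡ 7, so v_1 = 7^{−1} = 8 (mod 11).
  i = 2 (α = 5): (5−2)(5−6)(5−9)(5−3) = 3·(−1)·(−4)·2 = 24 ≡ 2, so v_2 = 2^{−1} = 6 (mod 11).
  i = 3 (α = 6): (6−2)(6−5)(6−9)(6−3) = 4·1·(−3)·3 = −36 ≡ 8, so v_3 = 8^{−1} = 7 (mod 11).
  i = 4 (α = 9): (9−2)(9−5)(9−6)(9−3) = 7·4·3·6 = 504 ≡ 9, so v_4 = 9^{−1} = 5 (mod 11).
  i = 5 (α = 3): (3−2)(3−5)(3−6)(3−9) = 1·(−2)·(−3)·(−6) = −36 ≡ 8, so v_5 = 8^{−1} = 7 (mod 11).
  v = [8, 6, 7, 5, 7].
Step 2: syndromes of r = [3, 5, 5, 4, 0] (all sums mod 11).
  S_0 = Σ v_i r_i = 8·3 + 6·5 + 7·5 + 5·4 + 7·0 = 109 ≡ 10.
  S_1 = Σ v_i α_i r_i = 8·2·3 + 6·5·5 + 7·6·5 + 5·9·4 + 7·3·0 = 588 ≡ 5.
  α_i^2 mod 11 = [4, 3, 3, 4, 9].
  S_2 = Σ v_i α_i^2 r_i = 8·4·3 + 6·3·5 + 7·3·5 + 5·4·4 + 7·9·0 = 371 ≡ 8.
  S = (10, 5, 8) ≠ 0, so r is not a codeword (an error is present).
Step 3: locate the error. For a single error e at position i, S_ℓ = v_i·e·α_i^ℓ, so α_err = S_1/S_0.
  S_0^{−1} = 10^{−1} = 10 (mod 11), so α_err = 5·10 = 50 ≡ 6 = α_3. Error position i = 3.
  Consistency check: S_2/S_1 = 8·9 = 72 ≡ 6 = α_err ✓ (single-error assumption holds).
Step 4: error magnitude e = S_0/v_3 = S_0·∏_{j≠3}(α_3 − α_j) = 10·8 = 80 ≡ 3 (mod 11).
Step 5: correct position 3: c_3 = r_3 − e = 5 − 3 ≡ 2 (mod 11). Hence c = [3, 5, 2, 4, 0].
  Check: interpolating c through the α_i gives m(x) = 9 + 8·x (degree < 2) with m(α_i) = c_i for every i, so c is indeed a codeword.


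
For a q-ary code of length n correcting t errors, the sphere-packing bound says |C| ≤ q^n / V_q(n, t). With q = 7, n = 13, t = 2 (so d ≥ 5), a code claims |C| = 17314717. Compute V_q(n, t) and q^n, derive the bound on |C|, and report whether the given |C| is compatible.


V_q(n, t) = 2887, q^n = 96889010407, Hamming bound = 33560446, |C| = 17314717 ≤ bound (satisfied).

Step 1: Compute V_q(n, t) = Σ_{j=0}^2 C(n, j) (q−1)^j.
  j = 0: C(13,0)·(6)^0 = 1·1 = 1.
  j = 1: C(13,1)·(6)^1 = 13·6 = 78.
  j = 2: C(13,2)·(6)^2 = 78·36 = 2808.
  V_q(n, t) = 1 + 78 + 2808 = 2887.
Step 2: q^n = 7^13 = 96889010407.
Step 3: Hamming bound ⌊q^n / V_q(n,t)⌋ = ⌊96889010407/2887⌋ = 33560446.
Step 4: Compare |C| = 17314717 to 33560446: satisfied.
The claimed |C| lies below the Hamming bound.


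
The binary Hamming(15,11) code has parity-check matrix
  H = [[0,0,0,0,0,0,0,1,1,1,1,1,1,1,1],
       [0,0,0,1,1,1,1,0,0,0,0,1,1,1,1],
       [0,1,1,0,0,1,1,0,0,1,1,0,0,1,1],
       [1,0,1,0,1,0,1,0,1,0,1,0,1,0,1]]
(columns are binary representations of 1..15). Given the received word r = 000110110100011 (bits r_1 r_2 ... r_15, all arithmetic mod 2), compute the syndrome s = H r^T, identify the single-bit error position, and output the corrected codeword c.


s = (0, 1, 0, 1)^T, error position = 5, corrected codeword c = 000100110100011

Compute s = H r^T mod 2 one row at a time:
  s_1 = 1 + 0 + 1 + 0 + 0 + 0 + 1 + 1 = 4 ≡ 0 (mod 2).
  s_2 = 1 + 1 + 0 + 1 + 0 + 0 + 1 + 1 = 5 ≡ 1 (mod 2).
  s_3 = 0 + 0 + 0 + 1 + 1 + 0 + 1 + 1 = 4 ≡ 0 (mod 2).
  s_4 = 0 + 0 + 1 + 1 + 0 + 0 + 0 + 1 = 3 ≡ 1 (mod 2).
s = (0, 1, 0, 1)^T — this equals column 5 of H (binary 0101), so error is at position 5.
Correct: flip bit 5 of r = 000110110100011 to get c = 000100110100011.


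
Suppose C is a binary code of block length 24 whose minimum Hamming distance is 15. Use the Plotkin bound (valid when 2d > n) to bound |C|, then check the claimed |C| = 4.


Plotkin bound M ≤ 4; given |C| = 4 ≤ bound (satisfied).

Check applicability: 2d = 30, n = 24.
2d − n = 6 > 0, so Plotkin applies.
Compute d/(2d−n) = 15/6 ≈ 2.5000.
⌊d/(2d−n)⌋ = 2.
Plotkin bound: M ≤ 2·2 = 4.
Given |C| = 4, check: satisfied.
This |C| is at the Plotkin bound.


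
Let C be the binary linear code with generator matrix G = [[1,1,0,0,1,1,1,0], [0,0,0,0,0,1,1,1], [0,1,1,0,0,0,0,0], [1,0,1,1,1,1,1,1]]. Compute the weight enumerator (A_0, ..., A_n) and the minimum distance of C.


Weight distribution: A_0 = 1, A_2 = 2, A_3 = 2, A_4 = 5, A_5 = 4, A_7 = 2. Minimum distance d = 2.

Enumerate all 2^4 = 16 messages m ∈ F_2^4.
For each, compute codeword c = mG in F_2^8, then tally its weight.
  m = 0000 → c = 00000000, weight = 0.
  m = 1000 → c = 11001110, weight = 5.
  m = 0100 → c = 00000111, weight = 3.
  m = 1100 → c = 11001001, weight = 4.
  m = 0010 → c = 01100000, weight = 2.
  m = 1010 → c = 10101110, weight = 5.
  m = 0110 → c = 01100111, weight = 5.
  m = 1110 → c = 10101001, weight = 4.
  m = 0001 → c = 10111111, weight = 7.
  m = 1001 → c = 01110001, weight = 4.
  m = 0101 → c = 10111000, weight = 4.
  m = 1101 → c = 01110110, weight = 5.
  m = 0011 → c = 11011111, weight = 7.
  m = 1011 → c = 00010001, weight = 2.
  m = 0111 → c = 11011000, weight = 4.
  m = 1111 → c = 00010110, weight = 3.
Tally weights:
  weight 0: 1 codewords.
  weight 2: 2 codewords.
  weight 3: 2 codewords.
  weight 4: 5 codewords.
  weight 5: 4 codewords.
  weight 7: 2 codewords.
Minimum distance d = smallest w > 0 with A_w > 0 = 2.
Sanity: Σ A_w = 16 = 2^4 = 16 ✓.


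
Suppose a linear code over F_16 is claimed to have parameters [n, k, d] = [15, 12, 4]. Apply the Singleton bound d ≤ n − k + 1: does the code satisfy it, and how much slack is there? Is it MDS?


Singleton RHS = n − k + 1 = 4, slack = 0, bound satisfied, MDS.

Singleton bound: d ≤ n − k + 1.
Here n = 15, k = 12, so n − k + 1 = 4.
Given d = 4, check d ≤ 4: YES.
Slack = (n − k + 1) − d = 0.
The code is MDS (slack = 0).
Description: the claimed parameters are [15, 12, 4]_16; such a code would be MDS (meets Singleton bound).


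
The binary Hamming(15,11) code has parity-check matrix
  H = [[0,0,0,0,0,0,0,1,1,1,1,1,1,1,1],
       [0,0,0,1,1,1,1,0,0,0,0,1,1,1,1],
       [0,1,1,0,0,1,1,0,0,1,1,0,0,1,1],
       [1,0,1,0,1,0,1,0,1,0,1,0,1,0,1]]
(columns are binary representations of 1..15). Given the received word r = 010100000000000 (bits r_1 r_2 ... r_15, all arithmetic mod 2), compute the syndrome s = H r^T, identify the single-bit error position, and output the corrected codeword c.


s = (0, 1, 1, 0)^T, error position = 6, corrected codeword c = 010101000000000

Compute s = H r^T mod 2 one row at a time:
  s_1 = 0 + 0 + 0 + 0 + 0 + 0 + 0 + 0 = 0 ≡ 0 (mod 2).
  s_2 = 1 + 0 + 0 + 0 + 0 + 0 + 0 + 0 = 1 ≡ 1 (mod 2).
  s_3 = 1 + 0 + 0 + 0 + 0 + 0 + 0 + 0 = 1 ≡ 1 (mod 2).
  s_4 = 0 + 0 + 0 + 0 + 0 + 0 + 0 + 0 = 0 ≡ 0 (mod 2).
s = (0, 1, 1, 0)^T — this equals column 6 of H (binary 0110), so error is at position 6.
Correct: flip bit 6 of r = 010100000000000 to get c = 010101000000000.


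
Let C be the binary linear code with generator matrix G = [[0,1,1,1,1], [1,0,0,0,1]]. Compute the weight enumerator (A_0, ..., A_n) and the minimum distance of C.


Weight distribution: A_0 = 1, A_2 = 1, A_4 = 2. Minimum distance d = 2.

Enumerate all 2^2 = 4 messages m ∈ F_2^2.
For each, compute codeword c = mG in F_2^5, then tally its weight.
  m = 00 → c = 00000, weight = 0.
  m = 10 → c = 01111, weight = 4.
  m = 01 → c = 10001, weight = 2.
  m = 11 → c = 11110, weight = 4.
Tally weights:
  weight 0: 1 codewords.
  weight 2: 1 codewords.
  weight 4: 2 codewords.
Minimum distance d = smallest w > 0 with A_w > 0 = 2.
Sanity: Σ A_w = 4 = 2^2 = 4 ✓.


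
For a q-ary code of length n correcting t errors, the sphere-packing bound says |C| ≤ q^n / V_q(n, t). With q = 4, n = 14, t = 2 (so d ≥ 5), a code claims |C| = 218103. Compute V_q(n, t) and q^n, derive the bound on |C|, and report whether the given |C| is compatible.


V_q(n, t) = 862, q^n = 268435456, Hamming bound = 311410, |C| = 218103 ≤ bound (satisfied).

Step 1: Compute V_q(n, t) = Σ_{j=0}^2 C(n, j) (q−1)^j.
  j = 0: C(14,0)·(3)^0 = 1·1 = 1.
  j = 1: C(14,1)·(3)^1 = 14·3 = 42.
  j = 2: C(14,2)·(3)^2 = 91·9 = 819.
  V_q(n, t) = 1 + 42 + 819 = 862.
Step 2: q^n = 4^14 = 268435456.
Step 3: Hamming bound ⌊q^n / V_q(n,t)⌋ = ⌊268435456/862⌋ = 311410.
Step 4: Compare |C| = 218103 to 311410: satisfied.
The claimed |C| lies below the Hamming bound.


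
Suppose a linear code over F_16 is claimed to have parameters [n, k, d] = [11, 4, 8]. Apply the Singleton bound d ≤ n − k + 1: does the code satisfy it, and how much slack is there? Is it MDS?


Singleton RHS = n − k + 1 = 8, slack = 0, bound satisfied, MDS.

Singleton bound: d ≤ n − k + 1.
Here n = 11, k = 4, so n − k + 1 = 8.
Given d = 8, check d ≤ 8: YES.
Slack = (n − k + 1) − d = 0.
The code is MDS (slack = 0).
Description: the claimed parameters are [11, 4, 8]_16; such a code would be MDS (meets Singleton bound).


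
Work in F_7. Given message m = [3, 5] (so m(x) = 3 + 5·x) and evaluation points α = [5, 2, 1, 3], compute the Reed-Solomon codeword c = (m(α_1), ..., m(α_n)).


c = [0, 6, 1, 4]

Message polynomial: m(x) = 3 + 5·x (mod 7).
For each evaluation point α_i, compute m(α_i) mod 7:
  α_1 = 5: Horner steps 5 → 0, so m(5) = 0.
  α_2 = 2: Horner steps 5 → 6, so m(2) = 6.
  α_3 = 1: Horner steps 5 → 1, so m(1) = 1.
  α_4 = 3: Horner steps 5 → 4, so m(3) = 4.
Codeword c = [0, 6, 1, 4] ∈ F_7^4.


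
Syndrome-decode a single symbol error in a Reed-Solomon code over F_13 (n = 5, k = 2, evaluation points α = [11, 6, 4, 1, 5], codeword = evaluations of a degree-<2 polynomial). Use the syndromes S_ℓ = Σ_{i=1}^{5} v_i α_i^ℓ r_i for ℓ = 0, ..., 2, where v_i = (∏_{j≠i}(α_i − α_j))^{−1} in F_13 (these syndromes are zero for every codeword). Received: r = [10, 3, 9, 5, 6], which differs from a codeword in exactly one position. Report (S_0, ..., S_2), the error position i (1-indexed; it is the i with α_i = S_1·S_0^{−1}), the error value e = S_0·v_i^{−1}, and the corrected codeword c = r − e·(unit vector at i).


S = (5, 3, 7), error at position 1, error magnitude e = 9, c = [1, 3, 9, 5, 6].

Step 1: column multipliers v_i = (∏_{j≠i}(α_i − α_j))^{−1} mod 13.
  i = 1 (α = 11): (11−6)(11−4)(11−1)(11−5) = 5·7·10·6 = 2100 ≡ 7, so v_1 = 7^{−1} = 2 (mod 13).
  i = 2 (α = 6): (6−11)(6−4)(6−1)(6−5) = (−5)·2·5·1 = −50 ≡ 2, so v_2 = 2^{−1} = 7 (mod 13).
  i = 3 (α = 4): (4−11)(4−6)(4−1)(4−5) = (−7)·(−2)·3·(−1) = −42 ≡ 10, so v_3 = 10^{−1} = 4 (mod 13).
  i = 4 (α = 1): (1−11)(1−6)(1−4)(1−5) = (−10)·(−5)·(−3)·(−4) = 600 ≡ 2, so v_4 = 2^{−1} = 7 (mod 13).
  i = 5 (α = 5): (5−11)(5−6)(5−4)(5−1) = (−6)·(−1)·1·4 = 24 ≡ 11, so v_5 = 11^{−1} = 6 (mod 13).
  v = [2, 7, 4, 7, 6].
Step 2: syndromes of r = [10, 3, 9, 5, 6] (all sums mod 13).
  S_0 = Σ v_i r_i = 2·10 + 7·3 + 4·9 + 7·5 + 6·6 = 148 ≡ 5.
  S_1 = Σ v_i α_i r_i = 2·11·10 + 7·6·3 + 4·4·9 + 7·1·5 + 6·5·6 = 705 ≡ 3.
  α_i^2 mod 13 = [4, 10, 3, 1, 12].
  S_2 = Σ v_i α_i^2 r_i = 2·4·10 + 7·10·3 + 4·3·9 + 7·1·5 + 6·12·6 = 865 ≡ 7.
  S = (5, 3, 7) ≠ 0, so r is not a codeword (an error is present).
Step 3: locate the error. For a single error e at position i, S_ℓ = v_i·e·α_i^ℓ, so α_err = S_1/S_0.
  S_0^{−1} = 5^{−1} = 8 (mod 13), so α_err = 3·8 = 24 ≡ 11 = α_1. Error position i = 1.
  Consistency check: S_2/S_1 = 7·9 = 63 ≡ 11 = α_err ✓ (single-error assumption holds).
Step 4: error magnitude e = S_0/v_1 = S_0·∏_{j≠1}(α_1 − α_j) = 5·7 = 35 ≡ 9 (mod 13).
Step 5: correct position 1: c_1 = r_1 − e = 10 − 9 ≡ 1 (mod 13). Hence c = [1, 3, 9, 5, 6].
  Check: interpolating c through the α_i gives m(x) = 8 + 10·x (degree < 2) with m(α_i) = c_i for every i, so c is indeed a codeword.


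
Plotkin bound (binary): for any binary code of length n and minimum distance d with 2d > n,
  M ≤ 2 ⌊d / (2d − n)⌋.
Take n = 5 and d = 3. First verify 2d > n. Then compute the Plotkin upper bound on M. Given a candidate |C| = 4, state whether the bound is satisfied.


Plotkin bound M ≤ 6; given |C| = 4 ≤ bound (satisfied).

Check applicability: 2d = 6, n = 5.
2d − n = 1 > 0, so Plotkin applies.
Compute d/(2d−n) = 3/1 ≈ 3.0000.
⌊d/(2d−n)⌋ = 3.
Plotkin bound: M ≤ 2·3 = 6.
Given |C| = 4, check: satisfied.
This |C| is below the Plotkin bound.


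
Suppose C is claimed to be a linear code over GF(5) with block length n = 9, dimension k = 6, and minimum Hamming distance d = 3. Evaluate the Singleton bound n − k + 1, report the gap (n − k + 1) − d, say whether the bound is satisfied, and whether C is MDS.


Singleton RHS = n − k + 1 = 4, slack = 1, bound satisfied, not MDS.

Singleton bound: d ≤ n − k + 1.
Here n = 9, k = 6, so n − k + 1 = 4.
Given d = 3, check d ≤ 4: YES.
Slack = (n − k + 1) − d = 1.
The code is NOT MDS (slack = 1 > 0).
Description: the claimed parameters are [9, 6, 3]_5; such a code would be non-MDS.


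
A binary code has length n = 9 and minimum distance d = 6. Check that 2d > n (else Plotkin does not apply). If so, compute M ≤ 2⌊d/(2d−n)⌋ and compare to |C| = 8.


Plotkin bound M ≤ 4; given |C| = 8 > bound (violated).

Check applicability: 2d = 12, n = 9.
2d − n = 3 > 0, so Plotkin applies.
Compute d/(2d−n) = 6/3 ≈ 2.0000.
⌊d/(2d−n)⌋ = 2.
Plotkin bound: M ≤ 2·2 = 4.
Given |C| = 8, check: VIOLATED.
This |C| is above the Plotkin bound, so no binary code with n = 9, d = 6 and 8 codewords exists.


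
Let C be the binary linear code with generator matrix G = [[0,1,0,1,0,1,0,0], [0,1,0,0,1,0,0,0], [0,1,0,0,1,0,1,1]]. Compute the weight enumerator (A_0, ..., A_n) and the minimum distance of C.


Weight distribution: A_0 = 1, A_2 = 2, A_3 = 2, A_4 = 1, A_5 = 2. Minimum distance d = 2.

Enumerate all 2^3 = 8 messages m ∈ F_2^3.
For each, compute codeword c = mG in F_2^8, then tally its weight.
  m = 000 → c = 00000000, weight = 0.
  m = 100 → c = 01010100, weight = 3.
  m = 010 → c = 01001000, weight = 2.
  m = 110 → c = 00011100, weight = 3.
  m = 001 → c = 01001011, weight = 4.
  m = 101 → c = 00011111, weight = 5.
  m = 011 → c = 00000011, weight = 2.
  m = 111 → c = 01010111, weight = 5.
Tally weights:
  weight 0: 1 codewords.
  weight 2: 2 codewords.
  weight 3: 2 codewords.
  weight 4: 1 codewords.
  weight 5: 2 codewords.
Minimum distance d = smallest w > 0 with A_w > 0 = 2.
Sanity: Σ A_w = 8 = 2^3 = 8 ✓.


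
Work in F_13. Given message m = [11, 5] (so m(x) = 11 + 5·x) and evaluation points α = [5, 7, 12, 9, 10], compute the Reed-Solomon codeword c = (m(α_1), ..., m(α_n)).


c = [10, 7, 6, 4, 9]

Message polynomial: m(x) = 11 + 5·x (mod 13).
For each evaluation point α_i, compute m(α_i) mod 13:
  α_1 = 5: Horner steps 5 → 10, so m(5) = 10.
  α_2 = 7: Horner steps 5 → 7, so m(7) = 7.
  α_3 = 12: Horner steps 5 → 6, so m(12) = 6.
  α_4 = 9: Horner steps 5 → 4, so m(9) = 4.
  α_5 = 10: Horner steps 5 → 9, so m(10) = 9.
Codeword c = [10, 7, 6, 4, 9] ∈ F_13^5.


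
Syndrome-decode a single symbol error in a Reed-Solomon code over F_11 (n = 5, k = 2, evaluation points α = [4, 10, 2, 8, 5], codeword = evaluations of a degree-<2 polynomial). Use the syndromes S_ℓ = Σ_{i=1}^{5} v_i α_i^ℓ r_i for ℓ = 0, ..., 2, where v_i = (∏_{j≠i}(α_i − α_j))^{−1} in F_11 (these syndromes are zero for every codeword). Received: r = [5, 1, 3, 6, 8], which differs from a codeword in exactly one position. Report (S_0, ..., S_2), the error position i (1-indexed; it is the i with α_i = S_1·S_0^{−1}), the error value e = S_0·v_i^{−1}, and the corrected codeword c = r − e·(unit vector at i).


S = (2, 4, 8), error at position 3, error magnitude e = 4, c = [5, 1, 10, 6, 8].

Step 1: column multipliers v_i = (∏_{j≠i}(α_i − α_j))^{−1} mod 11.
  i = 1 (α = 4): (4−10)(4−2)(4−8)(4−5) = (−6)·2·(−4)·(−1) = −48 ≡ 7, so v_1 = 7^{−1} = 8 (mod 11).
  i = 2 (α = 10): (10−4)(10−2)(10−8)(10−5) = 6·8·2·5 = 480 ≡ 7, so v_2 = 7^{−1} = 8 (mod 11).
  i = 3 (α = 2): (2−4)(2−10)(2−8)(2−5) = (−2)·(−8)·(−6)·(−3) = 288 ≡ 2, so v_3 = 2^{−1} = 6 (mod 11).
  i = 4 (α = 8): (8−4)(8−10)(8−2)(8−5) = 4·(−2)·6·3 = −144 ≡ 10, so v_4 = 10^{−1} = 10 (mod 11).
  i = 5 (α = 5): (5−4)(5−10)(5−2)(5−8) = 1·(−5)·3·(−3) = 45 ≡ 1, so v_5 = 1^{−1} = 1 (mod 11).
  v = [8, 8, 6, 10, 1].
Step 2: syndromes of r = [5, 1, 3, 6, 8] (all sums mod 11).
  S_0 = Σ v_i r_i = 8·5 + 8·1 + 6·3 + 10·6 + 1·8 = 134 ≡ 2.
  S_1 = Σ v_i α_i r_i = 8·4·5 + 8·10·1 + 6·2·3 + 10·8·6 + 1·5·8 = 796 ≡ 4.
  α_i^2 mod 11 = [5, 1, 4, 9, 3].
  S_2 = Σ v_i α_i^2 r_i = 8·5·5 + 8·1·1 + 6·4·3 + 10·9·6 + 1·3·8 = 844 ≡ 8.
  S = (2, 4, 8) ≠ 0, so r is not a codeword (an error is present).
Step 3: locate the error. For a single error e at position i, S_ℓ = v_i·e·α_i^ℓ, so α_err = S_1/S_0.
  S_0^{−1} = 2^{−1} = 6 (mod 11), so α_err = 4·6 = 24 ≡ 2 = α_3. Error position i = 3.
  Consistency check: S_2/S_1 = 8·3 = 24 ≡ 2 = α_err ✓ (single-error assumption holds).
Step 4: error magnitude e = S_0/v_3 = S_0·∏_{j≠3}(α_3 − α_j) = 2·2 = 4 ≡ 4 (mod 11).
Step 5: correct position 3: c_3 = r_3 − e = 3 − 4 ≡ 10 (mod 11). Hence c = [5, 1, 10, 6, 8].
  Check: interpolating c through the α_i gives m(x) = 4 + 3·x (degree < 2) with m(α_i) = c_i for every i, so c is indeed a codeword.


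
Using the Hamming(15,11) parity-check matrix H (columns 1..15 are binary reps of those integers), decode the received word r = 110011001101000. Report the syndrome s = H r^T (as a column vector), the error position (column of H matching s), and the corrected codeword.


s = (1, 1, 1, 1)^T, error position = 15, corrected codeword c = 110011001101001

Compute s = H r^T mod 2 one row at a time:
  s_1 = 0 + 1 + 1 + 0 + 1 + 0 + 0 + 0 = 3 ≡ 1 (mod 2).
  s_2 = 0 + 1 + 1 + 0 + 1 + 0 + 0 + 0 = 3 ≡ 1 (mod 2).
  s_3 = 1 + 0 + 1 + 0 + 1 + 0 + 0 + 0 = 3 ≡ 1 (mod 2).
  s_4 = 1 + 0 + 1 + 0 + 1 + 0 + 0 + 0 = 3 ≡ 1 (mod 2).
s = (1, 1, 1, 1)^T — this equals column 15 of H (binary 1111), so error is at position 15.
Correct: flip bit 15 of r = 110011001101000 to get c = 110011001101001.


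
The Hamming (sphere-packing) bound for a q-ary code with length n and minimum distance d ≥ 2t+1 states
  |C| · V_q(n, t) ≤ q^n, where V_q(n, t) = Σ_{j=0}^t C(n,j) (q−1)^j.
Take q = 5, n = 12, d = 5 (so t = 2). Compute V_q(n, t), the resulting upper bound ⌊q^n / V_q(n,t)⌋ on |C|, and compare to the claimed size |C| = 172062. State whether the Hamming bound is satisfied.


V_q(n, t) = 1105, q^n = 244140625, Hamming bound = 220941, |C| = 172062 ≤ bound (satisfied).

Step 1: Compute V_q(n, t) = Σ_{j=0}^2 C(n, j) (q−1)^j.
  j = 0: C(12,0)·(4)^0 = 1·1 = 1.
  j = 1: C(12,1)·(4)^1 = 12·4 = 48.
  j = 2: C(12,2)·(4)^2 = 66·16 = 1056.
  V_q(n, t) = 1 + 48 + 1056 = 1105.
Step 2: q^n = 5^12 = 244140625.
Step 3: Hamming bound ⌊q^n / V_q(n,t)⌋ = ⌊244140625/1105⌋ = 220941.
Step 4: Compare |C| = 172062 to 220941: satisfied.
The claimed |C| lies below the Hamming bound.


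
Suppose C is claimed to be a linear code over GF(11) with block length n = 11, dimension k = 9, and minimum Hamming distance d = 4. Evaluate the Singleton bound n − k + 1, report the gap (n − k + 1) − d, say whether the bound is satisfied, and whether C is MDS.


Singleton RHS = n − k + 1 = 3, slack = -1, bound violated (no such code; not MDS).

Singleton bound: d ≤ n − k + 1.
Here n = 11, k = 9, so n − k + 1 = 3.
Given d = 4, check d ≤ 3: NO.
Slack = (n − k + 1) − d = -1.
The slack is negative: d = 4 exceeds n − k + 1 = 3 by 1, so the Singleton bound is violated and no linear [11, 9, 4]_11 code can exist. In particular it is not MDS (MDS requires d = n − k + 1 exactly).
Description: the claimed parameters are [11, 9, 4]_11; such a code would be impossible (violates the Singleton bound).


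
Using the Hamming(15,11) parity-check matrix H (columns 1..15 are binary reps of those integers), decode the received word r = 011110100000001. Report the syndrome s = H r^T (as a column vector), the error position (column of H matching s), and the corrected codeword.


s = (1, 0, 0, 0)^T, error position = 8, corrected codeword c = 011110110000001

Compute s = H r^T mod 2 one row at a time:
  s_1 = 0 + 0 + 0 + 0 + 0 + 0 + 0 + 1 = 1 ≡ 1 (mod 2).
  s_2 = 1 + 1 + 0 + 1 + 0 + 0 + 0 + 1 = 4 ≡ 0 (mod 2).
  s_3 = 1 + 1 + 0 + 1 + 0 + 0 + 0 + 1 = 4 ≡ 0 (mod 2).
  s_4 = 0 + 1 + 1 + 1 + 0 + 0 + 0 + 1 = 4 ≡ 0 (mod 2).
s = (1, 0, 0, 0)^T — this equals column 8 of H (binary 1000), so error is at position 8.
Correct: flip bit 8 of r = 011110100000001 to get c = 011110110000001.


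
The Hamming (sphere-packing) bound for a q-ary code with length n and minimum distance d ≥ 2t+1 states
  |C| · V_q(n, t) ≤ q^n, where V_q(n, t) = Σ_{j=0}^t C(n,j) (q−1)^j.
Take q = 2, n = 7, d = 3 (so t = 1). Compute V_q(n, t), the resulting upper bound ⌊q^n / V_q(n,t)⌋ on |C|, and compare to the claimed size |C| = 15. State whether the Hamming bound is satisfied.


V_q(n, t) = 8, q^n = 128, Hamming bound = 16, |C| = 15 ≤ bound (satisfied).

Step 1: Compute V_q(n, t) = Σ_{j=0}^1 C(n, j) (q−1)^j.
  j = 0: C(7,0)·(1)^0 = 1·1 = 1.
  j = 1: C(7,1)·(1)^1 = 7·1 = 7.
  V_q(n, t) = 1 + 7 = 8.
Step 2: q^n = 2^7 = 128.
Step 3: Hamming bound ⌊q^n / V_q(n,t)⌋ = ⌊128/8⌋ = 16.
Step 4: Compare |C| = 15 to 16: satisfied.
The claimed |C| lies below the Hamming bound.


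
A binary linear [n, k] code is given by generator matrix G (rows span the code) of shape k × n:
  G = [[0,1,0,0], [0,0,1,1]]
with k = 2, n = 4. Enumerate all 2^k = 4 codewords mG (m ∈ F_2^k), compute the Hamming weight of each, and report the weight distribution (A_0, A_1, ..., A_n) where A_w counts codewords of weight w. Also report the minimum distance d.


Weight distribution: A_0 = 1, A_1 = 1, A_2 = 1, A_3 = 1. Minimum distance d = 1.

Enumerate all 2^2 = 4 messages m ∈ F_2^2.
For each, compute codeword c = mG in F_2^4, then tally its weight.
  m = 00 → c = 0000, weight = 0.
  m = 10 → c = 0100, weight = 1.
  m = 01 → c = 0011, weight = 2.
  m = 11 → c = 0111, weight = 3.
Tally weights:
  weight 0: 1 codewords.
  weight 1: 1 codewords.
  weight 2: 1 codewords.
  weight 3: 1 codewords.
Minimum distance d = smallest w > 0 with A_w > 0 = 1.
Sanity: Σ A_w = 4 = 2^2 = 4 ✓.


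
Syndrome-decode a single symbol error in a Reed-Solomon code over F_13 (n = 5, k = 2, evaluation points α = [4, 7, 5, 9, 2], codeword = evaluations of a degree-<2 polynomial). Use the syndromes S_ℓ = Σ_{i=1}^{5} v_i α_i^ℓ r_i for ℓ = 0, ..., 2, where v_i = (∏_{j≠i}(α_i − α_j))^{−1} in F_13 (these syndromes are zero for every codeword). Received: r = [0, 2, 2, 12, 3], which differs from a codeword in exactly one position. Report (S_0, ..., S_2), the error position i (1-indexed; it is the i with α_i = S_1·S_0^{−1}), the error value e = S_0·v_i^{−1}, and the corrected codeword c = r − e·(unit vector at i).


S = (8, 1, 5), error at position 3, error magnitude e = 10, c = [0, 2, 5, 12, 3].

Step 1: column multipliers v_i = (∏_{j≠i}(α_i − α_j))^{−1} mod 13.
  i = 1 (α = 4): (4−7)(4−5)(4−9)(4−2) = (−3)·(−1)·(−5)·2 = −30 ≡ 9, so v_1 = 9^{−1} = 3 (mod 13).
  i = 2 (α = 7): (7−4)(7−5)(7−9)(7−2) = 3·2·(−2)·5 = −60 ≡ 5, so v_2 = 5^{−1} = 8 (mod 13).
  i = 3 (α = 5): (5−4)(5−7)(5−9)(5−2) = 1·(−2)·(−4)·3 = 24 ≡ 11, so v_3 = 11^{−1} = 6 (mod 13).
  i = 4 (α = 9): (9−4)(9−7)(9−5)(9−2) = 5·2·4·7 = 280 ≡ 7, so v_4 = 7^{−1} = 2 (mod 13).
  i = 5 (α = 2): (2−4)(2−7)(2−5)(2−9) = (−2)·(−5)·(−3)·(−7) = 210 ≡ 2, so v_5 = 2^{−1} = 7 (mod 13).
  v = [3, 8, 6, 2, 7].
Step 2: syndromes of r = [0, 2, 2, 12, 3] (all sums mod 13).
  S_0 = Σ v_i r_i = 3·0 + 8·2 + 6·2 + 2·12 + 7·3 = 73 ≡ 8.
  S_1 = Σ v_i α_i r_i = 3·4·0 + 8·7·2 + 6·5·2 + 2·9·12 + 7·2·3 = 430 ≡ 1.
  α_i^2 mod 13 = [3, 10, 12, 3, 4].
  S_2 = Σ v_i α_i^2 r_i = 3·3·0 + 8·10·2 + 6·12·2 + 2·3·12 + 7·4·3 = 460 ≡ 5.
  S = (8, 1, 5) ≠ 0, so r is not a codeword (an error is present).
Step 3: locate the error. For a single error e at position i, S_ℓ = v_i·e·α_i^ℓ, so α_err = S_1/S_0.
  S_0^{−1} = 8^{−1} = 5 (mod 13), so α_err = 1·5 = 5 ≡ 5 = α_3. Error position i = 3.
  Consistency check: S_2/S_1 = 5·1 = 5 ≡ 5 = α_err ✓ (single-error assumption holds).
Step 4: error magnitude e = S_0/v_3 = S_0·∏_{j≠3}(α_3 − α_j) = 8·11 = 88 ≡ 10 (mod 13).
Step 5: correct position 3: c_3 = r_3 − e = 2 − 10 ≡ 5 (mod 13). Hence c = [0, 2, 5, 12, 3].
  Check: interpolating c through the α_i gives m(x) = 6 + 5·x (degree < 2) with m(α_i) = c_i for every i, so c is indeed a codeword.


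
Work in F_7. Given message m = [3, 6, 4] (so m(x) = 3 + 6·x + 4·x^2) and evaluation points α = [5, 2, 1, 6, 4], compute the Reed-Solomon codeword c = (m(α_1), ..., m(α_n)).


c = [0, 3, 6, 1, 0]

Message polynomial: m(x) = 3 + 6·x + 4·x^2 (mod 7).
For each evaluation point α_i, compute m(α_i) mod 7:
  α_1 = 5: Horner steps 4 → 5 → 0, so m(5) = 0.
  α_2 = 2: Horner steps 4 → 0 → 3, so m(2) = 3.
  α_3 = 1: Horner steps 4 → 3 → 6, so m(1) = 6.
  α_4 = 6: Horner steps 4 → 2 → 1, so m(6) = 1.
  α_5 = 4: Horner steps 4 → 1 → 0, so m(4) = 0.
Codeword c = [0, 3, 6, 1, 0] ∈ F_7^5.


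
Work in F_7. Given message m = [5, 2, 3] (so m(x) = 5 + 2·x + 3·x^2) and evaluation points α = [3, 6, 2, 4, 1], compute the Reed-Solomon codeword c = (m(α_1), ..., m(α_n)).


c = [3, 6, 0, 5, 3]

Message polynomial: m(x) = 5 + 2·x + 3·x^2 (mod 7).
For each evaluation point α_i, compute m(α_i) mod 7:
  α_1 = 3: Horner steps 3 → 4 → 3, so m(3) = 3.
  α_2 = 6: Horner steps 3 → 6 → 6, so m(6) = 6.
  α_3 = 2: Horner steps 3 → 1 → 0, so m(2) = 0.
  α_4 = 4: Horner steps 3 → 0 → 5, so m(4) = 5.
  α_5 = 1: Horner steps 3 → 5 → 3, so m(1) = 3.
Codeword c = [3, 6, 0, 5, 3] ∈ F_7^5.


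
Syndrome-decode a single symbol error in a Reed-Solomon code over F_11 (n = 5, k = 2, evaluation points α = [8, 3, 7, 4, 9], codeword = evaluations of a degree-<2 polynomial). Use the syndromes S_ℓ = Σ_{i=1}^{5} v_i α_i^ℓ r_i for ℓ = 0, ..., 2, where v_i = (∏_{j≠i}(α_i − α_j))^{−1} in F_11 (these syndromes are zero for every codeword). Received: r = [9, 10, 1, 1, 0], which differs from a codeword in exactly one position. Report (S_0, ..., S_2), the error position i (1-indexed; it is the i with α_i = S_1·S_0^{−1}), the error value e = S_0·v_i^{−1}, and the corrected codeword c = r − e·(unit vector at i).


S = (8, 1, 7), error at position 3, error magnitude e = 5, c = [9, 10, 7, 1, 0].

Step 1: column multipliers v_i = (∏_{j≠i}(α_i − α_j))^{−1} mod 11.
  i = 1 (α = 8): (8−3)(8−7)(8−4)(8−9) = 5·1·4·(−1) = −20 ≡ 2, so v_1 = 2^{−1} = 6 (mod 11).
  i = 2 (α = 3): (3−8)(3−7)(3−4)(3−9) = (−5)·(−4)·(−1)·(−6) = 120 ≡ 10, so v_2 = 10^{−1} = 10 (mod 11).
  i = 3 (α = 7): (7−8)(7−3)(7−4)(7−9) = (−1)·4·3·(−2) = 24 ≡ 2, so v_3 = 2^{−1} = 6 (mod 11).
  i = 4 (α = 4): (4−8)(4−3)(4−7)(4−9) = (−4)·1·(−3)·(−5) = −60 ≡ 6, so v_4 = 6^{−1} = 2 (mod 11).
  i = 5 (α = 9): (9−8)(9−3)(9−7)(9−4) = 1·6·2·5 = 60 ≡ 5, so v_5 = 5^{−1} = 9 (mod 11).
  v = [6, 10, 6, 2, 9].
Step 2: syndromes of r = [9, 10, 1, 1, 0] (all sums mod 11).
  S_0 = Σ v_i r_i = 6·9 + 10·10 + 6·1 + 2·1 + 9·0 = 162 ≡ 8.
  S_1 = Σ v_i α_i r_i = 6·8·9 + 10·3·10 + 6·7·1 + 2·4·1 + 9·9·0 = 782 ≡ 1.
  α_i^2 mod 11 = [9, 9, 5, 5, 4].
  S_2 = Σ v_i α_i^2 r_i = 6·9·9 + 10·9·10 + 6·5·1 + 2·5·1 + 9·4·0 = 1426 ≡ 7.
  S = (8, 1, 7) ≠ 0, so r is not a codeword (an error is present).
Step 3: locate the error. For a single error e at position i, S_ℓ = v_i·e·α_i^ℓ, so α_err = S_1/S_0.
  S_0^{−1} = 8^{−1} = 7 (mod 11), so α_err = 1·7 = 7 ≡ 7 = α_3. Error position i = 3.
  Consistency check: S_2/S_1 = 7·1 = 7 ≡ 7 = α_err ✓ (single-error assumption holds).
Step 4: error magnitude e = S_0/v_3 = S_0·∏_{j≠3}(α_3 − α_j) = 8·2 = 16 ≡ 5 (mod 11).
Step 5: correct position 3: c_3 = r_3 − e = 1 − 5 ≡ 7 (mod 11). Hence c = [9, 10, 7, 1, 0].
  Check: interpolating c through the α_i gives m(x) = 4 + 2·x (degree < 2) with m(α_i) = c_i for every i, so c is indeed a codeword.


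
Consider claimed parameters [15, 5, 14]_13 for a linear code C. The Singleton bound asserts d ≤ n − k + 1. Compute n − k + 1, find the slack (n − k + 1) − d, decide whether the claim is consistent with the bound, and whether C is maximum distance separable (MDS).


Singleton RHS = n − k + 1 = 11, slack = -3, bound violated (no such code; not MDS).

Singleton bound: d ≤ n − k + 1.
Here n = 15, k = 5, so n − k + 1 = 11.
Given d = 14, check d ≤ 11: NO.
Slack = (n − k + 1) − d = -3.
The slack is negative: d = 14 exceeds n − k + 1 = 11 by 3, so the Singleton bound is violated and no linear [15, 5, 14]_13 code can exist. In particular it is not MDS (MDS requires d = n − k + 1 exactly).
Description: the claimed parameters are [15, 5, 14]_13; such a code would be impossible (violates the Singleton bound).


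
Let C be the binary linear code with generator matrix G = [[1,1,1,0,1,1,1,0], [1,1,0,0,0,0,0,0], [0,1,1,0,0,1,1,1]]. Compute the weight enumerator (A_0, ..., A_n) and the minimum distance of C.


Weight distribution: A_0 = 1, A_2 = 1, A_3 = 2, A_4 = 1, A_5 = 2, A_6 = 1. Minimum distance d = 2.

Enumerate all 2^3 = 8 messages m ∈ F_2^3.
For each, compute codeword c = mG in F_2^8, then tally its weight.
  m = 000 → c = 00000000, weight = 0.
  m = 100 → c = 11101110, weight = 6.
  m = 010 → c = 11000000, weight = 2.
  m = 110 → c = 00101110, weight = 4.
  m = 001 → c = 01100111, weight = 5.
  m = 101 → c = 10001001, weight = 3.
  m = 011 → c = 10100111, weight = 5.
  m = 111 → c = 01001001, weight = 3.
Tally weights:
  weight 0: 1 codewords.
  weight 2: 1 codewords.
  weight 3: 2 codewords.
  weight 4: 1 codewords.
  weight 5: 2 codewords.
  weight 6: 1 codewords.
Minimum distance d = smallest w > 0 with A_w > 0 = 2.
Sanity: Σ A_w = 8 = 2^3 = 8 ✓.


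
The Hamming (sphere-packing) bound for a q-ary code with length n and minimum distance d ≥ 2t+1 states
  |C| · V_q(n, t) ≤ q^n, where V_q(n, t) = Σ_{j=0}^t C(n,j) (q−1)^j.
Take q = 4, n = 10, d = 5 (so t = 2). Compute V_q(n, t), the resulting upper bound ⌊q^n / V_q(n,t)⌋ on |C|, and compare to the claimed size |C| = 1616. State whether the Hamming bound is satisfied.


V_q(n, t) = 436, q^n = 1048576, Hamming bound = 2404, |C| = 1616 ≤ bound (satisfied).

Step 1: Compute V_q(n, t) = Σ_{j=0}^2 C(n, j) (q−1)^j.
  j = 0: C(10,0)·(3)^0 = 1·1 = 1.
  j = 1: C(10,1)·(3)^1 = 10·3 = 30.
  j = 2: C(10,2)·(3)^2 = 45·9 = 405.
  V_q(n, t) = 1 + 30 + 405 = 436.
Step 2: q^n = 4^10 = 1048576.
Step 3: Hamming bound ⌊q^n / V_q(n,t)⌋ = ⌊1048576/436⌋ = 2404.
Step 4: Compare |C| = 1616 to 2404: satisfied.
The claimed |C| lies below the Hamming bound.


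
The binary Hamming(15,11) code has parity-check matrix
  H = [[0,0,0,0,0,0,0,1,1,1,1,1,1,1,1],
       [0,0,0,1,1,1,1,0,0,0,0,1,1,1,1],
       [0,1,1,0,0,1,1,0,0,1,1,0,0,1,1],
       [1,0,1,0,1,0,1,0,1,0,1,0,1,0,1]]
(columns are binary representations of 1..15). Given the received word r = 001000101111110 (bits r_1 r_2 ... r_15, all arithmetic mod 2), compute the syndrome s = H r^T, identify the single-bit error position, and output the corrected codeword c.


s = (0, 0, 1, 1)^T, error position = 3, corrected codeword c = 000000101111110

Compute s = H r^T mod 2 one row at a time:
  s_1 = 0 + 1 + 1 + 1 + 1 + 1 + 1 + 0 = 6 ≡ 0 (mod 2).
  s_2 = 0 + 0 + 0 + 1 + 1 + 1 + 1 + 0 = 4 ≡ 0 (mod 2).
  s_3 = 0 + 1 + 0 + 1 + 1 + 1 + 1 + 0 = 5 ≡ 1 (mod 2).
  s_4 = 0 + 1 + 0 + 1 + 1 + 1 + 1 + 0 = 5 ≡ 1 (mod 2).
s = (0, 0, 1, 1)^T — this equals column 3 of H (binary 0011), so error is at position 3.
Correct: flip bit 3 of r = 001000101111110 to get c = 000000101111110.


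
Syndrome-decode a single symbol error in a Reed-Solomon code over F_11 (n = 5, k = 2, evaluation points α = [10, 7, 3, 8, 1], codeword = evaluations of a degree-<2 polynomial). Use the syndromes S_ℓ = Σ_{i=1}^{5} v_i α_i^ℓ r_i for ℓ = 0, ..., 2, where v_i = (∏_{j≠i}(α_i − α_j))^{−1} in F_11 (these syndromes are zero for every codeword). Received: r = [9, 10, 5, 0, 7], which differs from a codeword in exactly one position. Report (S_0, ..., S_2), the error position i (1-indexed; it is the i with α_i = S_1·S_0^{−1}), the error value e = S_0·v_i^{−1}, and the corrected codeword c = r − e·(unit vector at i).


S = (7, 5, 2), error at position 2, error magnitude e = 9, c = [9, 1, 5, 0, 7].

Step 1: column multipliers v_i = (∏_{j≠i}(α_i − α_j))^{−1} mod 11.
  i = 1 (α = 10): (10−7)(10−3)(10−8)(10−1) = 3·7·2·9 = 378 ≡ 4, so v_1 = 4^{−1} = 3 (mod 11).
  i = 2 (α = 7): (7−10)(7−3)(7−8)(7−1) = (−3)·4·(−1)·6 = 72 ≡ 6, so v_2 = 6^{−1} = 2 (mod 11).
  i = 3 (α = 3): (3−10)(3−7)(3−8)(3−1) = (−7)·(−4)·(−5)·2 = −280 ≡ 6, so v_3 = 6^{−1} = 2 (mod 11).
  i = 4 (α = 8): (8−10)(8−7)(8−3)(8−1) = (−2)·1·5·7 = −70 ≡ 7, so v_4 = 7^{−1} = 8 (mod 11).
  i = 5 (α = 1): (1−10)(1−7)(1−3)(1−8) = (−9)·(−6)·(−2)·(−7) = 756 ≡ 8, so v_5 = 8^{−1} = 7 (mod 11).
  v = [3, 2, 2, 8, 7].
Step 2: syndromes of r = [9, 10, 5, 0, 7] (all sums mod 11).
  S_0 = Σ v_i r_i = 3·9 + 2·10 + 2·5 + 8·0 + 7·7 = 106 ≡ 7.
  S_1 = Σ v_i α_i r_i = 3·10·9 + 2·7·10 + 2·3·5 + 8·8·0 + 7·1·7 = 489 ≡ 5.
  α_i^2 mod 11 = [1, 5, 9, 9, 1].
  S_2 = Σ v_i α_i^2 r_i = 3·1·9 + 2·5·10 + 2·9·5 + 8·9·0 + 7·1·7 = 266 ≡ 2.
  S = (7, 5, 2) ≠ 0, so r is not a codeword (an error is present).
Step 3: locate the error. For a single error e at position i, S_ℓ = v_i·e·α_i^ℓ, so α_err = S_1/S_0.
  S_0^{−1} = 7^{−1} = 8 (mod 11), so α_err = 5·8 = 40 ≡ 7 = α_2. Error position i = 2.
  Consistency check: S_2/S_1 = 2·9 = 18 ≡ 7 = α_err ✓ (single-error assumption holds).
Step 4: error magnitude e = S_0/v_2 = S_0·∏_{j≠2}(α_2 − α_j) = 7·6 = 42 ≡ 9 (mod 11).
Step 5: correct position 2: c_2 = r_2 − e = 10 − 9 ≡ 1 (mod 11). Hence c = [9, 1, 5, 0, 7].
  Check: interpolating c through the α_i gives m(x) = 8 + 10·x (degree < 2) with m(α_i) = c_i for every i, so c is indeed a codeword.


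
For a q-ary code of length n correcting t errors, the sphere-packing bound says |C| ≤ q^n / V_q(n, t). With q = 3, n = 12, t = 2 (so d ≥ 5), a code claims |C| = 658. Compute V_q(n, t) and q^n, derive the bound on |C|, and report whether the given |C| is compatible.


V_q(n, t) = 289, q^n = 531441, Hamming bound = 1838, |C| = 658 ≤ bound (satisfied).

Step 1: Compute V_q(n, t) = Σ_{j=0}^2 C(n, j) (q−1)^j.
  j = 0: C(12,0)·(2)^0 = 1·1 = 1.
  j = 1: C(12,1)·(2)^1 = 12·2 = 24.
  j = 2: C(12,2)·(2)^2 = 66·4 = 264.
  V_q(n, t) = 1 + 24 + 264 = 289.
Step 2: q^n = 3^12 = 531441.
Step 3: Hamming bound ⌊q^n / V_q(n,t)⌋ = ⌊531441/289⌋ = 1838.
Step 4: Compare |C| = 658 to 1838: satisfied.
The claimed |C| lies below the Hamming bound.
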